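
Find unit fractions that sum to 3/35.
1/12 + 1/420

Greedy algorithm:
3/35: ceiling(35/3) = 12, use 1/12
1/420: ceiling(420/1) = 420, use 1/420
Result: 3/35 = 1/12 + 1/420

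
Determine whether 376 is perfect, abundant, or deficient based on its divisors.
deficient

Proper divisors of 376: sum = 1 + 2 + 4 + 8 + 47 + 94 + 188 = 344
Since 344 < 376, 376 is deficient.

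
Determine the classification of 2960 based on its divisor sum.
abundant

Proper divisors of 2960: sum = 1 + 2 + 4 + 5 + 8 + 10 + 16 + 20 + ... + 370 + 592 + 740 + 1480 (19 divisors) = 4108
Since 4108 > 2960, 2960 is abundant.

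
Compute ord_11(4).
5

11 is prime, so ord(4) divides φ(11) = 10.
Divisors of 10: 1, 2, 5, 10.
Repeated squaring: 4^1 ≡ 4, 4^2 ≡ 5, 4^4 ≡ 3, 4^8 ≡ 9 (mod 11).
Test 4^d mod 11 for each divisor d in increasing order:
4^1 ≡ 4
4^2 ≡ 5
4^5 = 4^4·4^1 ≡ 1  ← first divisor giving 1
The order is 5.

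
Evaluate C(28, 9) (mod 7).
0

Using Lucas' theorem:
Write n=28 and k=9 in base 7:
n in base 7: [4, 0]
k in base 7: [1, 2]
C(28,9) mod 7 = ∏ C(n_i, k_i) mod 7
Digit binomials (mod 7): C(4,1) = 4; C(0,2) = 0 (k_i > n_i)
Product: 4 × 0 = 0 ≡ 0 (mod 7)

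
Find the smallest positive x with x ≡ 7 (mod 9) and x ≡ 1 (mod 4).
25

Using Chinese Remainder Theorem:
M = 9 × 4 = 36
M1 = 4, M2 = 9
y1 = 4^(-1) mod 9 = 7
y2 = 9^(-1) mod 4 = 1
x = (7×4×7 + 1×9×1) mod 36 = 25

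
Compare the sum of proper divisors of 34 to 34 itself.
deficient

Proper divisors of 34: sum = 1 + 2 + 17 = 20
Since 20 < 34, 34 is deficient.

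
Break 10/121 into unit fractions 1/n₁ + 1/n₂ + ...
1/13 + 1/175 + 1/137638 + 1/37888300450

Greedy algorithm:
10/121: ceiling(121/10) = 13, use 1/13
9/1573: ceiling(1573/9) = 175, use 1/175
2/275275: ceiling(275275/2) = 137638, use 1/137638
1/37888300450: ceiling(37888300450/1) = 37888300450, use 1/37888300450
Result: 10/121 = 1/13 + 1/175 + 1/137638 + 1/37888300450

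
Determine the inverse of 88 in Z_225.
202

gcd(88, 225) = 1, so the inverse exists.
Extended Euclidean algorithm on (225, 88):
225 = 2 × 88 + 49  ⟹  49 = (1)·225 + (-2)·88
88 = 1 × 49 + 39  ⟹  39 = (-1)·225 + (3)·88
49 = 1 × 39 + 10  ⟹  10 = (2)·225 + (-5)·88
39 = 3 × 10 + 9  ⟹  9 = (-7)·225 + (18)·88
10 = 1 × 9 + 1  ⟹  1 = (9)·225 + (-23)·88
So (-23)·88 ≡ 1 (mod 225), i.e. 88^(-1) ≡ -23 ≡ 202 (mod 225).
Check: 88 × 202 = 17776 ≡ 1 (mod 225)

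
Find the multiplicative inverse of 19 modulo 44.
7

gcd(19, 44) = 1, so the inverse exists.
Extended Euclidean algorithm on (44, 19):
44 = 2 × 19 + 6  ⟹  6 = (1)·44 + (-2)·19
19 = 3 × 6 + 1  ⟹  1 = (-3)·44 + (7)·19
So (7)·19 ≡ 1 (mod 44), i.e. 19^(-1) ≡ 7 (mod 44).
Check: 19 × 7 = 133 ≡ 1 (mod 44)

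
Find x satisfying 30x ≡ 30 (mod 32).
x ≡ 1 (mod 16)

gcd(30, 32) = 2, which divides 30, so solutions exist.
Divide through by 2: 15x ≡ 15 (mod 16).
Find 15^(-1) mod 16 by the extended Euclidean algorithm:
16 = 1 × 15 + 1  ⟹  1 = (1)·16 + (-1)·15
So (-1)·15 ≡ 1 (mod 16), i.e. 15^(-1) ≡ -1 ≡ 15 (mod 16).
x ≡ 15 × 15 = 225 ≡ 1 (mod 16).
Check: 30 × 1 = 30 ≡ 30 (mod 32).
x ≡ 1 (mod 16), giving 2 solutions mod 32.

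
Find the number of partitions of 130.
5371315400

p(n) counts ways to write n as a sum of positive integers (order ignored).
Euler's pentagonal recurrence: p(k) = p(k-1) + p(k-2) - p(k-5) - p(k-7) + p(k-12) + p(k-15) - ... (offsets j(3j∓1)/2, signs ++--, p(0)=1, p(<0)=0).
DP table for k = 0..129: p(0)=1, p(1)=1, p(2)=2, p(3)=3, p(4)=5, p(5)=7, p(6)=11, p(7)=15, p(8)=22, p(9)=30, p(10)=42, p(11)=56, p(12)=77, p(13)=101, p(14)=135, p(15)=176, p(16)=231, p(17)=297, p(18)=385, p(19)=490, p(20)=627, p(21)=792, p(22)=1002, p(23)=1255, p(24)=1575, p(25)=1958, p(26)=2436, p(27)=3010, p(28)=3718, p(29)=4565, p(30)=5604, p(31)=6842, p(32)=8349, p(33)=10143, p(34)=12310, p(35)=14883, p(36)=17977, p(37)=21637, p(38)=26015, p(39)=31185, p(40)=37338, p(41)=44583, p(42)=53174, p(43)=63261, p(44)=75175, p(45)=89134, p(46)=105558, p(47)=124754, p(48)=147273, p(49)=173525, p(50)=204226, p(51)=239943, p(52)=281589, p(53)=329931, p(54)=386155, p(55)=451276, p(56)=526823, p(57)=614154, p(58)=715220, p(59)=831820, p(60)=966467, p(61)=1121505, p(62)=1300156, p(63)=1505499, p(64)=1741630, p(65)=2012558, p(66)=2323520, p(67)=2679689, p(68)=3087735, p(69)=3554345, p(70)=4087968, p(71)=4697205, p(72)=5392783, p(73)=6185689, p(74)=7089500, p(75)=8118264, p(76)=9289091, p(77)=10619863, p(78)=12132164, p(79)=13848650, p(80)=15796476, p(81)=18004327, p(82)=20506255, p(83)=23338469, p(84)=26543660, p(85)=30167357, p(86)=34262962, p(87)=38887673, p(88)=44108109, p(89)=49995925, p(90)=56634173, p(91)=64112359, p(92)=72533807, p(93)=82010177, p(94)=92669720, p(95)=104651419, p(96)=118114304, p(97)=133230930, p(98)=150198136, p(99)=169229875, p(100)=190569292, p(101)=214481126, p(102)=241265379, p(103)=271248950, p(104)=304801365, p(105)=342325709, p(106)=384276336, p(107)=431149389, p(108)=483502844, p(109)=541946240, p(110)=607163746, p(111)=679903203, p(112)=761002156, p(113)=851376628, p(114)=952050665, p(115)=1064144451, p(116)=1188908248, p(117)=1327710076, p(118)=1482074143, p(119)=1653668665, p(120)=1844349560, p(121)=2056148051, p(122)=2291320912, p(123)=2552338241, p(124)=2841940500, p(125)=3163127352, p(126)=3519222692, p(127)=3913864295, p(128)=4351078600, p(129)=4835271870.
Final step: p(130) = p(129) + p(128) - p(125) - p(123) + p(118) + p(115) - p(108) - p(104) + p(95) + p(90) - p(79) - p(73) + p(60) + p(53) - p(38) - p(30) + p(13) + p(4)
= 4835271870 + 4351078600 - 3163127352 - 2552338241 + 1482074143 + 1064144451 - 483502844 - 304801365 + 104651419 + 56634173 - 13848650 - 6185689 + 966467 + 329931 - 26015 - 5604 + 101 + 5
= 5371315400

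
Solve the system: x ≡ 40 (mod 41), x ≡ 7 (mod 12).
163

Using Chinese Remainder Theorem:
M = 41 × 12 = 492
M1 = 12, M2 = 41
y1 = 12^(-1) mod 41 = 24
y2 = 41^(-1) mod 12 = 5
x = (40×12×24 + 7×41×5) mod 492 = 163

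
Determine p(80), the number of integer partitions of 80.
15796476

p(n) counts ways to write n as a sum of positive integers (order ignored).
Euler's pentagonal recurrence: p(k) = p(k-1) + p(k-2) - p(k-5) - p(k-7) + p(k-12) + p(k-15) - ... (offsets j(3j∓1)/2, signs ++--, p(0)=1, p(<0)=0).
DP table for k = 0..79: p(0)=1, p(1)=1, p(2)=2, p(3)=3, p(4)=5, p(5)=7, p(6)=11, p(7)=15, p(8)=22, p(9)=30, p(10)=42, p(11)=56, p(12)=77, p(13)=101, p(14)=135, p(15)=176, p(16)=231, p(17)=297, p(18)=385, p(19)=490, p(20)=627, p(21)=792, p(22)=1002, p(23)=1255, p(24)=1575, p(25)=1958, p(26)=2436, p(27)=3010, p(28)=3718, p(29)=4565, p(30)=5604, p(31)=6842, p(32)=8349, p(33)=10143, p(34)=12310, p(35)=14883, p(36)=17977, p(37)=21637, p(38)=26015, p(39)=31185, p(40)=37338, p(41)=44583, p(42)=53174, p(43)=63261, p(44)=75175, p(45)=89134, p(46)=105558, p(47)=124754, p(48)=147273, p(49)=173525, p(50)=204226, p(51)=239943, p(52)=281589, p(53)=329931, p(54)=386155, p(55)=451276, p(56)=526823, p(57)=614154, p(58)=715220, p(59)=831820, p(60)=966467, p(61)=1121505, p(62)=1300156, p(63)=1505499, p(64)=1741630, p(65)=2012558, p(66)=2323520, p(67)=2679689, p(68)=3087735, p(69)=3554345, p(70)=4087968, p(71)=4697205, p(72)=5392783, p(73)=6185689, p(74)=7089500, p(75)=8118264, p(76)=9289091, p(77)=10619863, p(78)=12132164, p(79)=13848650.
Final step: p(80) = p(79) + p(78) - p(75) - p(73) + p(68) + p(65) - p(58) - p(54) + p(45) + p(40) - p(29) - p(23) + p(10) + p(3)
= 13848650 + 12132164 - 8118264 - 6185689 + 3087735 + 2012558 - 715220 - 386155 + 89134 + 37338 - 4565 - 1255 + 42 + 3
= 15796476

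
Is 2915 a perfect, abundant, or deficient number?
deficient

Proper divisors of 2915: sum = 1 + 5 + 11 + 53 + 55 + 265 + 583 = 973
Since 973 < 2915, 2915 is deficient.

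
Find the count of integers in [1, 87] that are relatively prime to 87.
56

87 = 3 × 29
φ(n) = n × ∏(1 - 1/p) for each prime p dividing n
φ(87) = 87 × (1 - 1/3) × (1 - 1/29) = 56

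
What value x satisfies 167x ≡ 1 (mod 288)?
119

gcd(167, 288) = 1, so the inverse exists.
Extended Euclidean algorithm on (288, 167):
288 = 1 × 167 + 121  ⟹  121 = (1)·288 + (-1)·167
167 = 1 × 121 + 46  ⟹  46 = (-1)·288 + (2)·167
121 = 2 × 46 + 29  ⟹  29 = (3)·288 + (-5)·167
46 = 1 × 29 + 17  ⟹  17 = (-4)·288 + (7)·167
29 = 1 × 17 + 12  ⟹  12 = (7)·288 + (-12)·167
17 = 1 × 12 + 5  ⟹  5 = (-11)·288 + (19)·167
12 = 2 × 5 + 2  ⟹  2 = (29)·288 + (-50)·167
5 = 2 × 2 + 1  ⟹  1 = (-69)·288 + (119)·167
So (119)·167 ≡ 1 (mod 288), i.e. 167^(-1) ≡ 119 (mod 288).
Check: 167 × 119 = 19873 ≡ 1 (mod 288)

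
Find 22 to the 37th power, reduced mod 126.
22

Repeated squaring. Binary of 37 = 100101.
22^1 ≡ 22 (mod 126); 22^2 ≡ 106 (mod 126); 22^4 ≡ 22 (mod 126); 22^8 ≡ 106 (mod 126); 22^16 ≡ 22 (mod 126); 22^32 ≡ 106 (mod 126)
22^37 = 22^1 × 22^4 × 22^32 ≡ 22 (mod 126)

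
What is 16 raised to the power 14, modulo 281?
232

Repeated squaring. Binary of 14 = 1110.
16^1 ≡ 16 (mod 281); 16^2 ≡ 256 (mod 281); 16^4 ≡ 63 (mod 281); 16^8 ≡ 35 (mod 281)
16^14 = 16^2 × 16^4 × 16^8 ≡ 232 (mod 281)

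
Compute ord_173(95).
43

173 is prime, so ord(95) divides φ(173) = 172.
Divisors of 172: 1, 2, 4, 43, 86, 172.
Repeated squaring: 95^1 ≡ 95, 95^2 ≡ 29, 95^4 ≡ 149, 95^8 ≡ 57, 95^16 ≡ 135, 95^32 ≡ 60, 95^64 ≡ 140, 95^128 ≡ 51 (mod 173).
Test 95^d mod 173 for each divisor d in increasing order:
95^1 ≡ 95
95^2 ≡ 29
95^4 ≡ 149
95^43 = 95^32·95^8·95^2·95^1 ≡ 1  ← first divisor giving 1
The order is 43.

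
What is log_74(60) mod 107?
71

Baby-step giant-step with step n = ⌈√107⌉ = 11.
Baby steps 74^j mod 107 (j:value) for j=0..10: 0:1, 1:74, 2:19, 3:15, 4:40, 5:71, 6:11, 7:65, 8:102, 9:58, 10:12.
Giant-step multiplier: 74^(-11) ≡ 74^(106-11) = 74^95 ≡ 97 (mod 107).
Giant steps γ_i = 60·97^i mod 107: γ_0=60, γ_1=42, γ_2=8, γ_3=27, γ_4=51, γ_5=25, γ_6=71 (in table at j=5).
x = i·n + j = 6·11 + 5 = 71.
Check: 74^71 ≡ 60 (mod 107).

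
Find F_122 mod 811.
62

Matrix identity: Q^n = [[F_(n+1), F_n], [F_n, F_(n-1)]] with Q = [[1,1],[1,0]].
n = 122 = 1111010₂. Square-and-multiply, entries mod 811:
Q^1 = [[1,1],[1,0]]
Q^3 = (Q^1)²·Q = [[3,2],[2,1]]
Q^7 = (Q^3)²·Q = [[21,13],[13,8]]
Q^15 = (Q^7)²·Q = [[176,610],[610,377]]
Q^30 = (Q^15)² = [[9,765],[765,55]]
Q^61 = (Q^30)²·Q = [[64,575],[575,300]]
Q^122 = (Q^61)² = [[589,62],[62,527]]
F_122 mod 811 = Q^122[0][1] = 62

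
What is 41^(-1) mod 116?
17

gcd(41, 116) = 1, so the inverse exists.
Extended Euclidean algorithm on (116, 41):
116 = 2 × 41 + 34  ⟹  34 = (1)·116 + (-2)·41
41 = 1 × 34 + 7  ⟹  7 = (-1)·116 + (3)·41
34 = 4 × 7 + 6  ⟹  6 = (5)·116 + (-14)·41
7 = 1 × 6 + 1  ⟹  1 = (-6)·116 + (17)·41
So (17)·41 ≡ 1 (mod 116), i.e. 41^(-1) ≡ 17 (mod 116).
Check: 41 × 17 = 697 ≡ 1 (mod 116)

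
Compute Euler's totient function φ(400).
160

400 = 2^4 × 5^2
φ(n) = n × ∏(1 - 1/p) for each prime p dividing n
φ(400) = 400 × (1 - 1/2) × (1 - 1/5) = 160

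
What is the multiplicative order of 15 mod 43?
21

43 is prime, so ord(15) divides φ(43) = 42.
Divisors of 42: 1, 2, 3, 6, 7, 14, 21, 42.
Repeated squaring: 15^1 ≡ 15, 15^2 ≡ 10, 15^4 ≡ 14, 15^8 ≡ 24, 15^16 ≡ 17, 15^32 ≡ 31 (mod 43).
Test 15^d mod 43 for each divisor d in increasing order:
15^1 ≡ 15
15^2 ≡ 10
15^3 = 15^2·15^1 ≡ 21
15^6 = 15^4·15^2 ≡ 11
15^7 = 15^4·15^2·15^1 ≡ 36
15^14 = 15^8·15^4·15^2 ≡ 6
15^21 = 15^16·15^4·15^1 ≡ 1  ← first divisor giving 1
The order is 21.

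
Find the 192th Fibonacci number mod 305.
144

Matrix identity: Q^n = [[F_(n+1), F_n], [F_n, F_(n-1)]] with Q = [[1,1],[1,0]].
n = 192 = 11000000₂. Square-and-multiply, entries mod 305:
Q^1 = [[1,1],[1,0]]
Q^3 = (Q^1)²·Q = [[3,2],[2,1]]
Q^6 = (Q^3)² = [[13,8],[8,5]]
Q^12 = (Q^6)² = [[233,144],[144,89]]
Q^24 = (Q^12)² = [[300,8],[8,292]]
Q^48 = (Q^24)² = [[89,161],[161,233]]
Q^96 = (Q^48)² = [[292,297],[297,300]]
Q^192 = (Q^96)² = [[233,144],[144,89]]
F_192 mod 305 = Q^192[0][1] = 144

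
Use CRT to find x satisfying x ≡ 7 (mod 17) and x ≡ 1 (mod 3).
7

Using Chinese Remainder Theorem:
M = 17 × 3 = 51
M1 = 3, M2 = 17
y1 = 3^(-1) mod 17 = 6
y2 = 17^(-1) mod 3 = 2
x = (7×3×6 + 1×17×2) mod 51 = 7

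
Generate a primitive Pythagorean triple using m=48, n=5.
(2279, 480, 2329)

Euclid's formula: a = m² - n², b = 2mn, c = m² + n²
m = 48, n = 5
a = 48² - 5² = 2304 - 25 = 2279
b = 2 × 48 × 5 = 480
c = 48² + 5² = 2304 + 25 = 2329
Verification: 2279² + 480² = 5193841 + 230400 = 5424241 = 2329² ✓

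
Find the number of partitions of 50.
204226

p(n) counts ways to write n as a sum of positive integers (order ignored).
Euler's pentagonal recurrence: p(k) = p(k-1) + p(k-2) - p(k-5) - p(k-7) + p(k-12) + p(k-15) - ... (offsets j(3j∓1)/2, signs ++--, p(0)=1, p(<0)=0).
DP table for k = 0..49: p(0)=1, p(1)=1, p(2)=2, p(3)=3, p(4)=5, p(5)=7, p(6)=11, p(7)=15, p(8)=22, p(9)=30, p(10)=42, p(11)=56, p(12)=77, p(13)=101, p(14)=135, p(15)=176, p(16)=231, p(17)=297, p(18)=385, p(19)=490, p(20)=627, p(21)=792, p(22)=1002, p(23)=1255, p(24)=1575, p(25)=1958, p(26)=2436, p(27)=3010, p(28)=3718, p(29)=4565, p(30)=5604, p(31)=6842, p(32)=8349, p(33)=10143, p(34)=12310, p(35)=14883, p(36)=17977, p(37)=21637, p(38)=26015, p(39)=31185, p(40)=37338, p(41)=44583, p(42)=53174, p(43)=63261, p(44)=75175, p(45)=89134, p(46)=105558, p(47)=124754, p(48)=147273, p(49)=173525.
Final step: p(50) = p(49) + p(48) - p(45) - p(43) + p(38) + p(35) - p(28) - p(24) + p(15) + p(10)
= 173525 + 147273 - 89134 - 63261 + 26015 + 14883 - 3718 - 1575 + 176 + 42
= 204226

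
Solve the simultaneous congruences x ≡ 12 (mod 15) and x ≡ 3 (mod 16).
147

Using Chinese Remainder Theorem:
M = 15 × 16 = 240
M1 = 16, M2 = 15
y1 = 16^(-1) mod 15 = 1
y2 = 15^(-1) mod 16 = 15
x = (12×16×1 + 3×15×15) mod 240 = 147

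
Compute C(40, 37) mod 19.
0

Using Lucas' theorem:
Write n=40 and k=37 in base 19:
n in base 19: [2, 2]
k in base 19: [1, 18]
C(40,37) mod 19 = ∏ C(n_i, k_i) mod 19
Digit binomials (mod 19): C(2,1) = 2; C(2,18) = 0 (k_i > n_i)
Product: 2 × 0 = 0 ≡ 0 (mod 19)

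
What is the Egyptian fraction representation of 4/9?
1/3 + 1/9

Greedy algorithm:
4/9: ceiling(9/4) = 3, use 1/3
1/9: ceiling(9/1) = 9, use 1/9
Result: 4/9 = 1/3 + 1/9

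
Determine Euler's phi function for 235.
184

235 = 5 × 47
φ(n) = n × ∏(1 - 1/p) for each prime p dividing n
φ(235) = 235 × (1 - 1/5) × (1 - 1/47) = 184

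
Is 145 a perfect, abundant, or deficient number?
deficient

Proper divisors of 145: sum = 1 + 5 + 29 = 35
Since 35 < 145, 145 is deficient.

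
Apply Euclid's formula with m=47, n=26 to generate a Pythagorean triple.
(1533, 2444, 2885)

Euclid's formula: a = m² - n², b = 2mn, c = m² + n²
m = 47, n = 26
a = 47² - 26² = 2209 - 676 = 1533
b = 2 × 47 × 26 = 2444
c = 47² + 26² = 2209 + 676 = 2885
Verification: 1533² + 2444² = 2350089 + 5973136 = 8323225 = 2885² ✓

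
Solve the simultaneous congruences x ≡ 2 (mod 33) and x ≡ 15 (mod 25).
365

Using Chinese Remainder Theorem:
M = 33 × 25 = 825
M1 = 25, M2 = 33
y1 = 25^(-1) mod 33 = 4
y2 = 33^(-1) mod 25 = 22
x = (2×25×4 + 15×33×22) mod 825 = 365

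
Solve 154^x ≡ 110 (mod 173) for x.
41

Baby-step giant-step with step n = ⌈√173⌉ = 14.
Baby steps 154^j mod 173 (j:value) for j=0..13: 0:1, 1:154, 2:15, 3:61, 4:52, 5:50, 6:88, 7:58, 8:109, 9:5, 10:78, 11:75, 12:132, 13:87.
Giant-step multiplier: 154^(-14) ≡ 154^(172-14) = 154^158 ≡ 9 (mod 173).
Giant steps γ_i = 110·9^i mod 173: γ_0=110, γ_1=125, γ_2=87 (in table at j=13).
x = i·n + j = 2·14 + 13 = 41.
Check: 154^41 ≡ 110 (mod 173).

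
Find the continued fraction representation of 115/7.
[16; 2, 3]

Euclidean algorithm steps:
115 = 16 × 7 + 3
7 = 2 × 3 + 1
3 = 3 × 1 + 0
Continued fraction: [16; 2, 3]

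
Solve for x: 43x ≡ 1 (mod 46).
15

gcd(43, 46) = 1, so the inverse exists.
Extended Euclidean algorithm on (46, 43):
46 = 1 × 43 + 3  ⟹  3 = (1)·46 + (-1)·43
43 = 14 × 3 + 1  ⟹  1 = (-14)·46 + (15)·43
So (15)·43 ≡ 1 (mod 46), i.e. 43^(-1) ≡ 15 (mod 46).
Check: 43 × 15 = 645 ≡ 1 (mod 46)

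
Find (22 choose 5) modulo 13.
9

Using Lucas' theorem:
Write n=22 and k=5 in base 13:
n in base 13: [1, 9]
k in base 13: [0, 5]
C(22,5) mod 13 = ∏ C(n_i, k_i) mod 13
Digit binomials (mod 13): C(1,0) = 1; C(9,5) = 126 ≡ 9
Product: 1 × 9 = 9 ≡ 9 (mod 13)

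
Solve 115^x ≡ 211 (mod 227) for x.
93

Baby-step giant-step with step n = ⌈√227⌉ = 16.
Baby steps 115^j mod 227 (j:value) for j=0..15: 0:1, 1:115, 2:59, 3:202, 4:76, 5:114, 6:171, 7:143, 8:101, 9:38, 10:57, 11:199, 12:185, 13:164, 14:19, 15:142.
Giant-step multiplier: 115^(-16) ≡ 115^(226-16) = 115^210 ≡ 81 (mod 227).
Giant steps γ_i = 211·81^i mod 227: γ_0=211, γ_1=66, γ_2=125, γ_3=137, γ_4=201, γ_5=164 (in table at j=13).
x = i·n + j = 5·16 + 13 = 93.
Check: 115^93 ≡ 211 (mod 227).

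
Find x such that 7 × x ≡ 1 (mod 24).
7

gcd(7, 24) = 1, so the inverse exists.
Extended Euclidean algorithm on (24, 7):
24 = 3 × 7 + 3  ⟹  3 = (1)·24 + (-3)·7
7 = 2 × 3 + 1  ⟹  1 = (-2)·24 + (7)·7
So (7)·7 ≡ 1 (mod 24), i.e. 7^(-1) ≡ 7 (mod 24).
Check: 7 × 7 = 49 ≡ 1 (mod 24)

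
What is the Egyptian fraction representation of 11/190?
1/18 + 1/428 + 1/365940

Greedy algorithm:
11/190: ceiling(190/11) = 18, use 1/18
2/855: ceiling(855/2) = 428, use 1/428
1/365940: ceiling(365940/1) = 365940, use 1/365940
Result: 11/190 = 1/18 + 1/428 + 1/365940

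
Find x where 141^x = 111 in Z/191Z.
119

Baby-step giant-step with step n = ⌈√191⌉ = 14.
Baby steps 141^j mod 191 (j:value) for j=0..13: 0:1, 1:141, 2:17, 3:105, 4:98, 5:66, 6:138, 7:167, 8:54, 9:165, 10:154, 11:131, 12:135, 13:126.
Giant-step multiplier: 141^(-14) ≡ 141^(190-14) = 141^176 ≡ 64 (mod 191).
Giant steps γ_i = 111·64^i mod 191: γ_0=111, γ_1=37, γ_2=76, γ_3=89, γ_4=157, γ_5=116, γ_6=166, γ_7=119, γ_8=167 (in table at j=7).
x = i·n + j = 8·14 + 7 = 119.
Check: 141^119 ≡ 111 (mod 191).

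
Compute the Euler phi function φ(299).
264

299 = 13 × 23
φ(n) = n × ∏(1 - 1/p) for each prime p dividing n
φ(299) = 299 × (1 - 1/13) × (1 - 1/23) = 264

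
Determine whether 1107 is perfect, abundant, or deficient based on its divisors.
deficient

Proper divisors of 1107: sum = 1 + 3 + 9 + 27 + 41 + 123 + 369 = 573
Since 573 < 1107, 1107 is deficient.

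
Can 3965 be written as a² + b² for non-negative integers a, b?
11² + 62² (a=11, b=62)

Factorization: 3965 = 5 × 13 × 61
By Fermat: n is sum of two squares iff every prime p ≡ 3 (mod 4) appears to even power.
All primes ≡ 3 (mod 4) appear to even power.
Search a = 0, 1, 2, … for 3965 - a² a perfect square: first hit at a = 11: 3965 - 121 = 3844 = 62².
3965 = 11² + 62² = 121 + 3844 ✓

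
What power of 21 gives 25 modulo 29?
24

Baby-step giant-step with step n = ⌈√29⌉ = 6.
Baby steps 21^j mod 29 (j:value) for j=0..5: 0:1, 1:21, 2:6, 3:10, 4:7, 5:2.
Giant-step multiplier: 21^(-6) ≡ 21^(28-6) = 21^22 ≡ 9 (mod 29).
Giant steps γ_i = 25·9^i mod 29: γ_0=25, γ_1=22, γ_2=24, γ_3=13, γ_4=1 (in table at j=0).
x = i·n + j = 4·6 + 0 = 24.
Check: 21^24 ≡ 25 (mod 29).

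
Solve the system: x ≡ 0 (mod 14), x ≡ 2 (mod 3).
14

Using Chinese Remainder Theorem:
M = 14 × 3 = 42
M1 = 3, M2 = 14
y1 = 3^(-1) mod 14 = 5
y2 = 14^(-1) mod 3 = 2
x = (0×3×5 + 2×14×2) mod 42 = 14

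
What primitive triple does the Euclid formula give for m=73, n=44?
(3393, 6424, 7265)

Euclid's formula: a = m² - n², b = 2mn, c = m² + n²
m = 73, n = 44
a = 73² - 44² = 5329 - 1936 = 3393
b = 2 × 73 × 44 = 6424
c = 73² + 44² = 5329 + 1936 = 7265
Verification: 3393² + 6424² = 11512449 + 41267776 = 52780225 = 7265² ✓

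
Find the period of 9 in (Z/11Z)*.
5

11 is prime, so ord(9) divides φ(11) = 10.
Divisors of 10: 1, 2, 5, 10.
Repeated squaring: 9^1 ≡ 9, 9^2 ≡ 4, 9^4 ≡ 5, 9^8 ≡ 3 (mod 11).
Test 9^d mod 11 for each divisor d in increasing order:
9^1 ≡ 9
9^2 ≡ 4
9^5 = 9^4·9^1 ≡ 1  ← first divisor giving 1
The order is 5.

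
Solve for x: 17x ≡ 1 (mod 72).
17

gcd(17, 72) = 1, so the inverse exists.
Extended Euclidean algorithm on (72, 17):
72 = 4 × 17 + 4  ⟹  4 = (1)·72 + (-4)·17
17 = 4 × 4 + 1  ⟹  1 = (-4)·72 + (17)·17
So (17)·17 ≡ 1 (mod 72), i.e. 17^(-1) ≡ 17 (mod 72).
Check: 17 × 17 = 289 ≡ 1 (mod 72)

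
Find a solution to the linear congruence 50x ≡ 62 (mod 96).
x ≡ 7 (mod 48)

gcd(50, 96) = 2, which divides 62, so solutions exist.
Divide through by 2: 25x ≡ 31 (mod 48).
Find 25^(-1) mod 48 by the extended Euclidean algorithm:
48 = 1 × 25 + 23  ⟹  23 = (1)·48 + (-1)·25
25 = 1 × 23 + 2  ⟹  2 = (-1)·48 + (2)·25
23 = 11 × 2 + 1  ⟹  1 = (12)·48 + (-23)·25
So (-23)·25 ≡ 1 (mod 48), i.e. 25^(-1) ≡ -23 ≡ 25 (mod 48).
x ≡ 25 × 31 = 775 ≡ 7 (mod 48).
Check: 50 × 7 = 350 ≡ 62 (mod 96).
x ≡ 7 (mod 48), giving 2 solutions mod 96.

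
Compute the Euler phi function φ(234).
72

234 = 2 × 3^2 × 13
φ(n) = n × ∏(1 - 1/p) for each prime p dividing n
φ(234) = 234 × (1 - 1/2) × (1 - 1/3) × (1 - 1/13) = 72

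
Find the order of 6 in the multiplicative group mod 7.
2

7 is prime, so ord(6) divides φ(7) = 6.
Divisors of 6: 1, 2, 3, 6.
Repeated squaring: 6^1 ≡ 6, 6^2 ≡ 1, 6^4 ≡ 1 (mod 7).
Test 6^d mod 7 for each divisor d in increasing order:
6^1 ≡ 6
6^2 ≡ 1  ← first divisor giving 1
The order is 2.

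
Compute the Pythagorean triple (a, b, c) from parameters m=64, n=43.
(2247, 5504, 5945)

Euclid's formula: a = m² - n², b = 2mn, c = m² + n²
m = 64, n = 43
a = 64² - 43² = 4096 - 1849 = 2247
b = 2 × 64 × 43 = 5504
c = 64² + 43² = 4096 + 1849 = 5945
Verification: 2247² + 5504² = 5049009 + 30294016 = 35343025 = 5945² ✓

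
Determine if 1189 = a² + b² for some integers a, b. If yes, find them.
10² + 33² (a=10, b=33)

Factorization: 1189 = 29 × 41
By Fermat: n is sum of two squares iff every prime p ≡ 3 (mod 4) appears to even power.
All primes ≡ 3 (mod 4) appear to even power.
Search a = 0, 1, 2, … for 1189 - a² a perfect square: first hit at a = 10: 1189 - 100 = 1089 = 33².
1189 = 10² + 33² = 100 + 1089 ✓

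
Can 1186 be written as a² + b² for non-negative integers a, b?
15² + 31² (a=15, b=31)

Factorization: 1186 = 2 × 593
By Fermat: n is sum of two squares iff every prime p ≡ 3 (mod 4) appears to even power.
All primes ≡ 3 (mod 4) appear to even power.
Search a = 0, 1, 2, … for 1186 - a² a perfect square: first hit at a = 15: 1186 - 225 = 961 = 31².
1186 = 15² + 31² = 225 + 961 ✓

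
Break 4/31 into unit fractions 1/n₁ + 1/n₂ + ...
1/8 + 1/248

Greedy algorithm:
4/31: ceiling(31/4) = 8, use 1/8
1/248: ceiling(248/1) = 248, use 1/248
Result: 4/31 = 1/8 + 1/248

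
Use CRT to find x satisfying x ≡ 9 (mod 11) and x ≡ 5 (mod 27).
86

Using Chinese Remainder Theorem:
M = 11 × 27 = 297
M1 = 27, M2 = 11
y1 = 27^(-1) mod 11 = 9
y2 = 11^(-1) mod 27 = 5
x = (9×27×9 + 5×11×5) mod 297 = 86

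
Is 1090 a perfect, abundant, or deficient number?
deficient

Proper divisors of 1090: sum = 1 + 2 + 5 + 10 + 109 + 218 + 545 = 890
Since 890 < 1090, 1090 is deficient.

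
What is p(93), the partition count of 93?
82010177

p(n) counts ways to write n as a sum of positive integers (order ignored).
Euler's pentagonal recurrence: p(k) = p(k-1) + p(k-2) - p(k-5) - p(k-7) + p(k-12) + p(k-15) - ... (offsets j(3j∓1)/2, signs ++--, p(0)=1, p(<0)=0).
DP table for k = 0..92: p(0)=1, p(1)=1, p(2)=2, p(3)=3, p(4)=5, p(5)=7, p(6)=11, p(7)=15, p(8)=22, p(9)=30, p(10)=42, p(11)=56, p(12)=77, p(13)=101, p(14)=135, p(15)=176, p(16)=231, p(17)=297, p(18)=385, p(19)=490, p(20)=627, p(21)=792, p(22)=1002, p(23)=1255, p(24)=1575, p(25)=1958, p(26)=2436, p(27)=3010, p(28)=3718, p(29)=4565, p(30)=5604, p(31)=6842, p(32)=8349, p(33)=10143, p(34)=12310, p(35)=14883, p(36)=17977, p(37)=21637, p(38)=26015, p(39)=31185, p(40)=37338, p(41)=44583, p(42)=53174, p(43)=63261, p(44)=75175, p(45)=89134, p(46)=105558, p(47)=124754, p(48)=147273, p(49)=173525, p(50)=204226, p(51)=239943, p(52)=281589, p(53)=329931, p(54)=386155, p(55)=451276, p(56)=526823, p(57)=614154, p(58)=715220, p(59)=831820, p(60)=966467, p(61)=1121505, p(62)=1300156, p(63)=1505499, p(64)=1741630, p(65)=2012558, p(66)=2323520, p(67)=2679689, p(68)=3087735, p(69)=3554345, p(70)=4087968, p(71)=4697205, p(72)=5392783, p(73)=6185689, p(74)=7089500, p(75)=8118264, p(76)=9289091, p(77)=10619863, p(78)=12132164, p(79)=13848650, p(80)=15796476, p(81)=18004327, p(82)=20506255, p(83)=23338469, p(84)=26543660, p(85)=30167357, p(86)=34262962, p(87)=38887673, p(88)=44108109, p(89)=49995925, p(90)=56634173, p(91)=64112359, p(92)=72533807.
Final step: p(93) = p(92) + p(91) - p(88) - p(86) + p(81) + p(78) - p(71) - p(67) + p(58) + p(53) - p(42) - p(36) + p(23) + p(16) - p(1)
= 72533807 + 64112359 - 44108109 - 34262962 + 18004327 + 12132164 - 4697205 - 2679689 + 715220 + 329931 - 53174 - 17977 + 1255 + 231 - 1
= 82010177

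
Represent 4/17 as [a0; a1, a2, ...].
[0; 4, 4]

Euclidean algorithm steps:
4 = 0 × 17 + 4
17 = 4 × 4 + 1
4 = 4 × 1 + 0
Continued fraction: [0; 4, 4]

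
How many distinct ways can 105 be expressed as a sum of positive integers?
342325709

p(n) counts ways to write n as a sum of positive integers (order ignored).
Euler's pentagonal recurrence: p(k) = p(k-1) + p(k-2) - p(k-5) - p(k-7) + p(k-12) + p(k-15) - ... (offsets j(3j∓1)/2, signs ++--, p(0)=1, p(<0)=0).
DP table for k = 0..104: p(0)=1, p(1)=1, p(2)=2, p(3)=3, p(4)=5, p(5)=7, p(6)=11, p(7)=15, p(8)=22, p(9)=30, p(10)=42, p(11)=56, p(12)=77, p(13)=101, p(14)=135, p(15)=176, p(16)=231, p(17)=297, p(18)=385, p(19)=490, p(20)=627, p(21)=792, p(22)=1002, p(23)=1255, p(24)=1575, p(25)=1958, p(26)=2436, p(27)=3010, p(28)=3718, p(29)=4565, p(30)=5604, p(31)=6842, p(32)=8349, p(33)=10143, p(34)=12310, p(35)=14883, p(36)=17977, p(37)=21637, p(38)=26015, p(39)=31185, p(40)=37338, p(41)=44583, p(42)=53174, p(43)=63261, p(44)=75175, p(45)=89134, p(46)=105558, p(47)=124754, p(48)=147273, p(49)=173525, p(50)=204226, p(51)=239943, p(52)=281589, p(53)=329931, p(54)=386155, p(55)=451276, p(56)=526823, p(57)=614154, p(58)=715220, p(59)=831820, p(60)=966467, p(61)=1121505, p(62)=1300156, p(63)=1505499, p(64)=1741630, p(65)=2012558, p(66)=2323520, p(67)=2679689, p(68)=3087735, p(69)=3554345, p(70)=4087968, p(71)=4697205, p(72)=5392783, p(73)=6185689, p(74)=7089500, p(75)=8118264, p(76)=9289091, p(77)=10619863, p(78)=12132164, p(79)=13848650, p(80)=15796476, p(81)=18004327, p(82)=20506255, p(83)=23338469, p(84)=26543660, p(85)=30167357, p(86)=34262962, p(87)=38887673, p(88)=44108109, p(89)=49995925, p(90)=56634173, p(91)=64112359, p(92)=72533807, p(93)=82010177, p(94)=92669720, p(95)=104651419, p(96)=118114304, p(97)=133230930, p(98)=150198136, p(99)=169229875, p(100)=190569292, p(101)=214481126, p(102)=241265379, p(103)=271248950, p(104)=304801365.
Final step: p(105) = p(104) + p(103) - p(100) - p(98) + p(93) + p(90) - p(83) - p(79) + p(70) + p(65) - p(54) - p(48) + p(35) + p(28) - p(13) - p(5)
= 304801365 + 271248950 - 190569292 - 150198136 + 82010177 + 56634173 - 23338469 - 13848650 + 4087968 + 2012558 - 386155 - 147273 + 14883 + 3718 - 101 - 7
= 342325709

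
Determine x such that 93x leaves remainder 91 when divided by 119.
x ≡ 56 (mod 119)

gcd(93, 119) = 1, which divides 91, so solutions exist.
Find 93^(-1) mod 119 by the extended Euclidean algorithm:
119 = 1 × 93 + 26  ⟹  26 = (1)·119 + (-1)·93
93 = 3 × 26 + 15  ⟹  15 = (-3)·119 + (4)·93
26 = 1 × 15 + 11  ⟹  11 = (4)·119 + (-5)·93
15 = 1 × 11 + 4  ⟹  4 = (-7)·119 + (9)·93
11 = 2 × 4 + 3  ⟹  3 = (18)·119 + (-23)·93
4 = 1 × 3 + 1  ⟹  1 = (-25)·119 + (32)·93
So (32)·93 ≡ 1 (mod 119), i.e. 93^(-1) ≡ 32 (mod 119).
x ≡ 32 × 91 = 2912 ≡ 56 (mod 119).
Check: 93 × 56 = 5208 ≡ 91 (mod 119).
Unique solution: x ≡ 56 (mod 119)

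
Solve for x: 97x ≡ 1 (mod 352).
225

gcd(97, 352) = 1, so the inverse exists.
Extended Euclidean algorithm on (352, 97):
352 = 3 × 97 + 61  ⟹  61 = (1)·352 + (-3)·97
97 = 1 × 61 + 36  ⟹  36 = (-1)·352 + (4)·97
61 = 1 × 36 + 25  ⟹  25 = (2)·352 + (-7)·97
36 = 1 × 25 + 11  ⟹  11 = (-3)·352 + (11)·97
25 = 2 × 11 + 3  ⟹  3 = (8)·352 + (-29)·97
11 = 3 × 3 + 2  ⟹  2 = (-27)·352 + (98)·97
3 = 1 × 2 + 1  ⟹  1 = (35)·352 + (-127)·97
So (-127)·97 ≡ 1 (mod 352), i.e. 97^(-1) ≡ -127 ≡ 225 (mod 352).
Check: 97 × 225 = 21825 ≡ 1 (mod 352)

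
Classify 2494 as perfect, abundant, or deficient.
deficient

Proper divisors of 2494: sum = 1 + 2 + 29 + 43 + 58 + 86 + 1247 = 1466
Since 1466 < 2494, 2494 is deficient.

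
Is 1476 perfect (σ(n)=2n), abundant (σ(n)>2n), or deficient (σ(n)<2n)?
abundant

Proper divisors of 1476: sum = 1 + 2 + 3 + 4 + 6 + 9 + 12 + 18 + ... + 246 + 369 + 492 + 738 (17 divisors) = 2346
Since 2346 > 1476, 1476 is abundant.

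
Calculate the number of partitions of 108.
483502844

p(n) counts ways to write n as a sum of positive integers (order ignored).
Euler's pentagonal recurrence: p(k) = p(k-1) + p(k-2) - p(k-5) - p(k-7) + p(k-12) + p(k-15) - ... (offsets j(3j∓1)/2, signs ++--, p(0)=1, p(<0)=0).
DP table for k = 0..107: p(0)=1, p(1)=1, p(2)=2, p(3)=3, p(4)=5, p(5)=7, p(6)=11, p(7)=15, p(8)=22, p(9)=30, p(10)=42, p(11)=56, p(12)=77, p(13)=101, p(14)=135, p(15)=176, p(16)=231, p(17)=297, p(18)=385, p(19)=490, p(20)=627, p(21)=792, p(22)=1002, p(23)=1255, p(24)=1575, p(25)=1958, p(26)=2436, p(27)=3010, p(28)=3718, p(29)=4565, p(30)=5604, p(31)=6842, p(32)=8349, p(33)=10143, p(34)=12310, p(35)=14883, p(36)=17977, p(37)=21637, p(38)=26015, p(39)=31185, p(40)=37338, p(41)=44583, p(42)=53174, p(43)=63261, p(44)=75175, p(45)=89134, p(46)=105558, p(47)=124754, p(48)=147273, p(49)=173525, p(50)=204226, p(51)=239943, p(52)=281589, p(53)=329931, p(54)=386155, p(55)=451276, p(56)=526823, p(57)=614154, p(58)=715220, p(59)=831820, p(60)=966467, p(61)=1121505, p(62)=1300156, p(63)=1505499, p(64)=1741630, p(65)=2012558, p(66)=2323520, p(67)=2679689, p(68)=3087735, p(69)=3554345, p(70)=4087968, p(71)=4697205, p(72)=5392783, p(73)=6185689, p(74)=7089500, p(75)=8118264, p(76)=9289091, p(77)=10619863, p(78)=12132164, p(79)=13848650, p(80)=15796476, p(81)=18004327, p(82)=20506255, p(83)=23338469, p(84)=26543660, p(85)=30167357, p(86)=34262962, p(87)=38887673, p(88)=44108109, p(89)=49995925, p(90)=56634173, p(91)=64112359, p(92)=72533807, p(93)=82010177, p(94)=92669720, p(95)=104651419, p(96)=118114304, p(97)=133230930, p(98)=150198136, p(99)=169229875, p(100)=190569292, p(101)=214481126, p(102)=241265379, p(103)=271248950, p(104)=304801365, p(105)=342325709, p(106)=384276336, p(107)=431149389.
Final step: p(108) = p(107) + p(106) - p(103) - p(101) + p(96) + p(93) - p(86) - p(82) + p(73) + p(68) - p(57) - p(51) + p(38) + p(31) - p(16) - p(8)
= 431149389 + 384276336 - 271248950 - 214481126 + 118114304 + 82010177 - 34262962 - 20506255 + 6185689 + 3087735 - 614154 - 239943 + 26015 + 6842 - 231 - 22
= 483502844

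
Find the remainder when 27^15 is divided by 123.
120

Repeated squaring. Binary of 15 = 1111.
27^1 ≡ 27 (mod 123); 27^2 ≡ 114 (mod 123); 27^4 ≡ 81 (mod 123); 27^8 ≡ 42 (mod 123)
27^15 = 27^1 × 27^2 × 27^4 × 27^8 ≡ 120 (mod 123)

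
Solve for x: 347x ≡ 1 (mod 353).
294

gcd(347, 353) = 1, so the inverse exists.
Extended Euclidean algorithm on (353, 347):
353 = 1 × 347 + 6  ⟹  6 = (1)·353 + (-1)·347
347 = 57 × 6 + 5  ⟹  5 = (-57)·353 + (58)·347
6 = 1 × 5 + 1  ⟹  1 = (58)·353 + (-59)·347
So (-59)·347 ≡ 1 (mod 353), i.e. 347^(-1) ≡ -59 ≡ 294 (mod 353).
Check: 347 × 294 = 102018 ≡ 1 (mod 353)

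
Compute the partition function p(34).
12310

p(n) counts ways to write n as a sum of positive integers (order ignored).
Euler's pentagonal recurrence: p(k) = p(k-1) + p(k-2) - p(k-5) - p(k-7) + p(k-12) + p(k-15) - ... (offsets j(3j∓1)/2, signs ++--, p(0)=1, p(<0)=0).
DP table for k = 0..33: p(0)=1, p(1)=1, p(2)=2, p(3)=3, p(4)=5, p(5)=7, p(6)=11, p(7)=15, p(8)=22, p(9)=30, p(10)=42, p(11)=56, p(12)=77, p(13)=101, p(14)=135, p(15)=176, p(16)=231, p(17)=297, p(18)=385, p(19)=490, p(20)=627, p(21)=792, p(22)=1002, p(23)=1255, p(24)=1575, p(25)=1958, p(26)=2436, p(27)=3010, p(28)=3718, p(29)=4565, p(30)=5604, p(31)=6842, p(32)=8349, p(33)=10143.
Final step: p(34) = p(33) + p(32) - p(29) - p(27) + p(22) + p(19) - p(12) - p(8)
= 10143 + 8349 - 4565 - 3010 + 1002 + 490 - 77 - 22
= 12310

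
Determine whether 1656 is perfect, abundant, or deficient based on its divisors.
abundant

Proper divisors of 1656: sum = 1 + 2 + 3 + 4 + 6 + 8 + 9 + 12 + ... + 276 + 414 + 552 + 828 (23 divisors) = 3024
Since 3024 > 1656, 1656 is abundant.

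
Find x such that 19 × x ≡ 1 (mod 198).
73

gcd(19, 198) = 1, so the inverse exists.
Extended Euclidean algorithm on (198, 19):
198 = 10 × 19 + 8  ⟹  8 = (1)·198 + (-10)·19
19 = 2 × 8 + 3  ⟹  3 = (-2)·198 + (21)·19
8 = 2 × 3 + 2  ⟹  2 = (5)·198 + (-52)·19
3 = 1 × 2 + 1  ⟹  1 = (-7)·198 + (73)·19
So (73)·19 ≡ 1 (mod 198), i.e. 19^(-1) ≡ 73 (mod 198).
Check: 19 × 73 = 1387 ≡ 1 (mod 198)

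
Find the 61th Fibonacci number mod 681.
272

Matrix identity: Q^n = [[F_(n+1), F_n], [F_n, F_(n-1)]] with Q = [[1,1],[1,0]].
n = 61 = 111101₂. Square-and-multiply, entries mod 681:
Q^1 = [[1,1],[1,0]]
Q^3 = (Q^1)²·Q = [[3,2],[2,1]]
Q^7 = (Q^3)²·Q = [[21,13],[13,8]]
Q^15 = (Q^7)²·Q = [[306,610],[610,377]]
Q^30 = (Q^15)² = [[613,539],[539,74]]
Q^61 = (Q^30)²·Q = [[101,272],[272,510]]
F_61 mod 681 = Q^61[0][1] = 272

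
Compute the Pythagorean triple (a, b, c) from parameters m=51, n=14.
(2405, 1428, 2797)

Euclid's formula: a = m² - n², b = 2mn, c = m² + n²
m = 51, n = 14
a = 51² - 14² = 2601 - 196 = 2405
b = 2 × 51 × 14 = 1428
c = 51² + 14² = 2601 + 196 = 2797
Verification: 2405² + 1428² = 5784025 + 2039184 = 7823209 = 2797² ✓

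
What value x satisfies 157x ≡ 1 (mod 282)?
97

gcd(157, 282) = 1, so the inverse exists.
Extended Euclidean algorithm on (282, 157):
282 = 1 × 157 + 125  ⟹  125 = (1)·282 + (-1)·157
157 = 1 × 125 + 32  ⟹  32 = (-1)·282 + (2)·157
125 = 3 × 32 + 29  ⟹  29 = (4)·282 + (-7)·157
32 = 1 × 29 + 3  ⟹  3 = (-5)·282 + (9)·157
29 = 9 × 3 + 2  ⟹  2 = (49)·282 + (-88)·157
3 = 1 × 2 + 1  ⟹  1 = (-54)·282 + (97)·157
So (97)·157 ≡ 1 (mod 282), i.e. 157^(-1) ≡ 97 (mod 282).
Check: 157 × 97 = 15229 ≡ 1 (mod 282)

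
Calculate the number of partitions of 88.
44108109

p(n) counts ways to write n as a sum of positive integers (order ignored).
Euler's pentagonal recurrence: p(k) = p(k-1) + p(k-2) - p(k-5) - p(k-7) + p(k-12) + p(k-15) - ... (offsets j(3j∓1)/2, signs ++--, p(0)=1, p(<0)=0).
DP table for k = 0..87: p(0)=1, p(1)=1, p(2)=2, p(3)=3, p(4)=5, p(5)=7, p(6)=11, p(7)=15, p(8)=22, p(9)=30, p(10)=42, p(11)=56, p(12)=77, p(13)=101, p(14)=135, p(15)=176, p(16)=231, p(17)=297, p(18)=385, p(19)=490, p(20)=627, p(21)=792, p(22)=1002, p(23)=1255, p(24)=1575, p(25)=1958, p(26)=2436, p(27)=3010, p(28)=3718, p(29)=4565, p(30)=5604, p(31)=6842, p(32)=8349, p(33)=10143, p(34)=12310, p(35)=14883, p(36)=17977, p(37)=21637, p(38)=26015, p(39)=31185, p(40)=37338, p(41)=44583, p(42)=53174, p(43)=63261, p(44)=75175, p(45)=89134, p(46)=105558, p(47)=124754, p(48)=147273, p(49)=173525, p(50)=204226, p(51)=239943, p(52)=281589, p(53)=329931, p(54)=386155, p(55)=451276, p(56)=526823, p(57)=614154, p(58)=715220, p(59)=831820, p(60)=966467, p(61)=1121505, p(62)=1300156, p(63)=1505499, p(64)=1741630, p(65)=2012558, p(66)=2323520, p(67)=2679689, p(68)=3087735, p(69)=3554345, p(70)=4087968, p(71)=4697205, p(72)=5392783, p(73)=6185689, p(74)=7089500, p(75)=8118264, p(76)=9289091, p(77)=10619863, p(78)=12132164, p(79)=13848650, p(80)=15796476, p(81)=18004327, p(82)=20506255, p(83)=23338469, p(84)=26543660, p(85)=30167357, p(86)=34262962, p(87)=38887673.
Final step: p(88) = p(87) + p(86) - p(83) - p(81) + p(76) + p(73) - p(66) - p(62) + p(53) + p(48) - p(37) - p(31) + p(18) + p(11)
= 38887673 + 34262962 - 23338469 - 18004327 + 9289091 + 6185689 - 2323520 - 1300156 + 329931 + 147273 - 21637 - 6842 + 385 + 56
= 44108109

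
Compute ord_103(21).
102

103 is prime, so ord(21) divides φ(103) = 102.
Divisors of 102: 1, 2, 3, 6, 17, 34, 51, 102.
Repeated squaring: 21^1 ≡ 21, 21^2 ≡ 29, 21^4 ≡ 17, 21^8 ≡ 83, 21^16 ≡ 91, 21^32 ≡ 41, 21^64 ≡ 33 (mod 103).
Test 21^d mod 103 for each divisor d in increasing order:
21^1 ≡ 21
21^2 ≡ 29
21^3 = 21^2·21^1 ≡ 94
21^6 = 21^4·21^2 ≡ 81
21^17 = 21^16·21^1 ≡ 57
21^34 = 21^32·21^2 ≡ 56
21^51 = 21^32·21^16·21^2·21^1 ≡ 102
21^102 = 21^64·21^32·21^4·21^2 ≡ 1  ← first divisor giving 1
The order is 102.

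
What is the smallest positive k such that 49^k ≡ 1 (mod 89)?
44

89 is prime, so ord(49) divides φ(89) = 88.
Divisors of 88: 1, 2, 4, 8, 11, 22, 44, 88.
Repeated squaring: 49^1 ≡ 49, 49^2 ≡ 87, 49^4 ≡ 4, 49^8 ≡ 16, 49^16 ≡ 78, 49^32 ≡ 32, 49^64 ≡ 45 (mod 89).
Test 49^d mod 89 for each divisor d in increasing order:
49^1 ≡ 49
49^2 ≡ 87
49^4 ≡ 4
49^8 ≡ 16
49^11 = 49^8·49^2·49^1 ≡ 34
49^22 = 49^16·49^4·49^2 ≡ 88
49^44 = 49^32·49^8·49^4 ≡ 1  ← first divisor giving 1
The order is 44.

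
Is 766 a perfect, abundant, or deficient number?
deficient

Proper divisors of 766: sum = 1 + 2 + 383 = 386
Since 386 < 766, 766 is deficient.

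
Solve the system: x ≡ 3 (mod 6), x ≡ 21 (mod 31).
21

Using Chinese Remainder Theorem:
M = 6 × 31 = 186
M1 = 31, M2 = 6
y1 = 31^(-1) mod 6 = 1
y2 = 6^(-1) mod 31 = 26
x = (3×31×1 + 21×6×26) mod 186 = 21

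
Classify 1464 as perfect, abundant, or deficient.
abundant

Proper divisors of 1464: sum = 1 + 2 + 3 + 4 + 6 + 8 + 12 + 24 + 61 + 122 + 183 + 244 + 366 + 488 + 732 = 2256
Since 2256 > 1464, 1464 is abundant.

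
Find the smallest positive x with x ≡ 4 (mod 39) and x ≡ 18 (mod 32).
82

Using Chinese Remainder Theorem:
M = 39 × 32 = 1248
M1 = 32, M2 = 39
y1 = 32^(-1) mod 39 = 11
y2 = 39^(-1) mod 32 = 23
x = (4×32×11 + 18×39×23) mod 1248 = 82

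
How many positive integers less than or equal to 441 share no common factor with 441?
252

441 = 3^2 × 7^2
φ(n) = n × ∏(1 - 1/p) for each prime p dividing n
φ(441) = 441 × (1 - 1/3) × (1 - 1/7) = 252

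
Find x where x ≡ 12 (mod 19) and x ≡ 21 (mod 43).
107

Using Chinese Remainder Theorem:
M = 19 × 43 = 817
M1 = 43, M2 = 19
y1 = 43^(-1) mod 19 = 4
y2 = 19^(-1) mod 43 = 34
x = (12×43×4 + 21×19×34) mod 817 = 107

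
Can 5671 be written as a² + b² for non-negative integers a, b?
Not possible

Factorization: 5671 = 53 × 107
By Fermat: n is sum of two squares iff every prime p ≡ 3 (mod 4) appears to even power.
Prime(s) ≡ 3 (mod 4) with odd exponent: [(107, 1)]
Therefore 5671 cannot be expressed as a² + b².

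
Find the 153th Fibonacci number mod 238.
34

Matrix identity: Q^n = [[F_(n+1), F_n], [F_n, F_(n-1)]] with Q = [[1,1],[1,0]].
n = 153 = 10011001₂. Square-and-multiply, entries mod 238:
Q^1 = [[1,1],[1,0]]
Q^2 = (Q^1)² = [[2,1],[1,1]]
Q^4 = (Q^2)² = [[5,3],[3,2]]
Q^9 = (Q^4)²·Q = [[55,34],[34,21]]
Q^19 = (Q^9)²·Q = [[101,135],[135,204]]
Q^38 = (Q^19)² = [[104,1],[1,103]]
Q^76 = (Q^38)² = [[107,207],[207,138]]
Q^153 = (Q^76)²·Q = [[55,34],[34,21]]
F_153 mod 238 = Q^153[0][1] = 34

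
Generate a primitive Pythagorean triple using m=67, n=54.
(1573, 7236, 7405)

Euclid's formula: a = m² - n², b = 2mn, c = m² + n²
m = 67, n = 54
a = 67² - 54² = 4489 - 2916 = 1573
b = 2 × 67 × 54 = 7236
c = 67² + 54² = 4489 + 2916 = 7405
Verification: 1573² + 7236² = 2474329 + 52359696 = 54834025 = 7405² ✓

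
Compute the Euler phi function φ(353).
352

353 = 353
φ(n) = n × ∏(1 - 1/p) for each prime p dividing n
φ(353) = 353 × (1 - 1/353) = 352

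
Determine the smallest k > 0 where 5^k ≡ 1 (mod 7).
6

7 is prime, so ord(5) divides φ(7) = 6.
Divisors of 6: 1, 2, 3, 6.
Repeated squaring: 5^1 ≡ 5, 5^2 ≡ 4, 5^4 ≡ 2 (mod 7).
Test 5^d mod 7 for each divisor d in increasing order:
5^1 ≡ 5
5^2 ≡ 4
5^3 = 5^2·5^1 ≡ 6
5^6 = 5^4·5^2 ≡ 1  ← first divisor giving 1
The order is 6.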